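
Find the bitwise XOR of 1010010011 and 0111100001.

XOR: 1 when bits differ
  1010010011
^ 0111100001
------------
  1101110010
Decimal: 659 ^ 481 = 882



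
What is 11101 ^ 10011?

XOR: 1 when bits differ
  11101
^ 10011
-------
  01110
Decimal: 29 ^ 19 = 14



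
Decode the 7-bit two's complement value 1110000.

Binary: 1110000
Sign bit: 1 (negative)
Invert: 0001111
Add 1:  0010000
Magnitude: 0010000 = 16
Value: -16



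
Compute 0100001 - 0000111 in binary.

Method 1 - Direct subtraction (column by column from the right: bit − bit − borrow-in; if negative, add 2 and borrow 1 from the next column):
borrow: 0111100
        0100001
-       0000111
---------------
        0011010

Method 2 - Add two's complement:
Two's complement of 0000111: invert → 1111000, add 1 → 1111001
  0100001
+ 1111001
---------
 10011010  (end carry out of the top bit = 1)
Discarding the end carry: 0011010
Decimal check:
  0100001 = 32 + 1 = 33
  0000111 = 4 + 2 + 1 = 7
  33 - 7 = 26, and 0011010 = 16 + 8 + 2 = 26 ✓



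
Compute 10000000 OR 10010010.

OR: 1 when either bit is 1
  10000000
| 10010010
----------
  10010010
Decimal: 128 | 146 = 146



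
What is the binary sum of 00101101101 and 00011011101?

Add column by column from the right: bit + bit + carry-in; write the sum mod 2, carry 1 when the sum is 2 or 3.
carry:  01111111010
        00101101101
+       00011011101
-------------------
       001001001010
(the carry out of the leftmost column, 0, becomes the leading bit)
Decimal check:
  00101101101 = 256 + 64 + 32 + 8 + 4 + 1 = 365
  00011011101 = 128 + 64 + 16 + 8 + 4 + 1 = 221
  365 + 221 = 586, and 001001001010 = 512 + 64 + 8 + 2 = 586 ✓



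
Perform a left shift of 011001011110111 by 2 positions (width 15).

Original: 011001011110111 (decimal 13047)
Shift left by 2 positions
Append 2 zeros on the right and drop the 2 high bits that overflow the 15-bit width
Result: 100101111011100 (decimal 19420)
Equivalent: 13047 << 2 = 13047 × 2^2 = 52188, truncated to 15 bits = 19420



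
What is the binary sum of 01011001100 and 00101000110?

Add column by column from the right: bit + bit + carry-in; write the sum mod 2, carry 1 when the sum is 2 or 3.
carry:  11110011000
        01011001100
+       00101000110
-------------------
       010000010010
(the carry out of the leftmost column, 0, becomes the leading bit)
Decimal check:
  01011001100 = 512 + 128 + 64 + 8 + 4 = 716
  00101000110 = 256 + 64 + 4 + 2 = 326
  716 + 326 = 1042, and 010000010010 = 1024 + 16 + 2 = 1042 ✓



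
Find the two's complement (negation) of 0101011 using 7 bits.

Original: 0101011
Step 1 - Invert all bits: 1010100
Step 2 - Add 1: 1010101
Verification: 0101011 + 1010101 = 10000000; discarding the end carry (carry out of the top bit) leaves the 7-bit value 0000000, as required for x + (-x)



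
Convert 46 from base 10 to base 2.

Using repeated division by 2:
46 ÷ 2 = 23 remainder 0
23 ÷ 2 = 11 remainder 1
11 ÷ 2 = 5 remainder 1
5 ÷ 2 = 2 remainder 1
2 ÷ 2 = 1 remainder 0
1 ÷ 2 = 0 remainder 1
Reading remainders bottom to top: 101110



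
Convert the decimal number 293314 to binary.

Using repeated division by 2:
293314 ÷ 2 = 146657 remainder 0
146657 ÷ 2 = 73328 remainder 1
73328 ÷ 2 = 36664 remainder 0
36664 ÷ 2 = 18332 remainder 0
18332 ÷ 2 = 9166 remainder 0
9166 ÷ 2 = 4583 remainder 0
4583 ÷ 2 = 2291 remainder 1
2291 ÷ 2 = 1145 remainder 1
1145 ÷ 2 = 572 remainder 1
572 ÷ 2 = 286 remainder 0
286 ÷ 2 = 143 remainder 0
143 ÷ 2 = 71 remainder 1
71 ÷ 2 = 35 remainder 1
35 ÷ 2 = 17 remainder 1
17 ÷ 2 = 8 remainder 1
8 ÷ 2 = 4 remainder 0
4 ÷ 2 = 2 remainder 0
2 ÷ 2 = 1 remainder 0
1 ÷ 2 = 0 remainder 1
Reading remainders bottom to top: 1000111100111000010



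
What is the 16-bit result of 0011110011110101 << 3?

Original: 0011110011110101 (decimal 15605)
Shift left by 3 positions
Append 3 zeros on the right and drop the 3 high bits that overflow the 16-bit width
Result: 1110011110101000 (decimal 59304)
Equivalent: 15605 << 3 = 15605 × 2^3 = 124840, truncated to 16 bits = 59304



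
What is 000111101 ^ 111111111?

XOR: 1 when bits differ
  000111101
^ 111111111
-----------
  111000010
Decimal: 61 ^ 511 = 450



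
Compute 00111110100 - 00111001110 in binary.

Method 1 - Direct subtraction (column by column from the right: bit − bit − borrow-in; if negative, add 2 and borrow 1 from the next column):
borrow: 00000011100
        00111110100
-       00111001110
-------------------
        00000100110

Method 2 - Add two's complement:
Two's complement of 00111001110: invert → 11000110001, add 1 → 11000110010
  00111110100
+ 11000110010
-------------
 100000100110  (end carry out of the top bit = 1)
Discarding the end carry: 00000100110
Decimal check:
  00111110100 = 256 + 128 + 64 + 32 + 16 + 4 = 500
  00111001110 = 256 + 128 + 64 + 8 + 4 + 2 = 462
  500 - 462 = 38, and 00000100110 = 32 + 4 + 2 = 38 ✓



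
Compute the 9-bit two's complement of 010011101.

Original: 010011101
Step 1 - Invert all bits: 101100010
Step 2 - Add 1: 101100011
Verification: 010011101 + 101100011 = 1000000000; discarding the end carry (carry out of the top bit) leaves the 9-bit value 000000000, as required for x + (-x)



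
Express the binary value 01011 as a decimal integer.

Sum of powers of 2 for each 1-bit:
2^0 + 2^1 + 2^3
= 1 + 2 + 8
= 11



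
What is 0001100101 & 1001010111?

AND: 1 only when both bits are 1
  0001100101
& 1001010111
------------
  0001000101
Decimal: 101 & 599 = 69



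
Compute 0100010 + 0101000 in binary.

Add column by column from the right: bit + bit + carry-in; write the sum mod 2, carry 1 when the sum is 2 or 3.
carry:  1000000
        0100010
+       0101000
---------------
       01001010
(the carry out of the leftmost column, 0, becomes the leading bit)
Decimal check:
  0100010 = 32 + 2 = 34
  0101000 = 32 + 8 = 40
  34 + 40 = 74, and 01001010 = 64 + 8 + 2 = 74 ✓



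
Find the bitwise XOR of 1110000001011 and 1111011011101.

XOR: 1 when bits differ
  1110000001011
^ 1111011011101
---------------
  0001011010110
Decimal: 7179 ^ 7901 = 726



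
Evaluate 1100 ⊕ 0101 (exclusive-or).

XOR: 1 when bits differ
  1100
^ 0101
------
  1001
Decimal: 12 ^ 5 = 9



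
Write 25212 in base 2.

Using repeated division by 2:
25212 ÷ 2 = 12606 remainder 0
12606 ÷ 2 = 6303 remainder 0
6303 ÷ 2 = 3151 remainder 1
3151 ÷ 2 = 1575 remainder 1
1575 ÷ 2 = 787 remainder 1
787 ÷ 2 = 393 remainder 1
393 ÷ 2 = 196 remainder 1
196 ÷ 2 = 98 remainder 0
98 ÷ 2 = 49 remainder 0
49 ÷ 2 = 24 remainder 1
24 ÷ 2 = 12 remainder 0
12 ÷ 2 = 6 remainder 0
6 ÷ 2 = 3 remainder 0
3 ÷ 2 = 1 remainder 1
1 ÷ 2 = 0 remainder 1
Reading remainders bottom to top: 110001001111100



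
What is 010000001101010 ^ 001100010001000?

XOR: 1 when bits differ
  010000001101010
^ 001100010001000
-----------------
  011100011100010
Decimal: 8298 ^ 6280 = 14562



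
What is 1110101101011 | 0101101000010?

OR: 1 when either bit is 1
  1110101101011
| 0101101000010
---------------
  1111101101011
Decimal: 7531 | 2882 = 8043



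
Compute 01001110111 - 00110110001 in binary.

Method 1 - Direct subtraction (column by column from the right: bit − bit − borrow-in; if negative, add 2 and borrow 1 from the next column):
borrow: 01100000000
        01001110111
-       00110110001
-------------------
        00011000110

Method 2 - Add two's complement:
Two's complement of 00110110001: invert → 11001001110, add 1 → 11001001111
  01001110111
+ 11001001111
-------------
 100011000110  (end carry out of the top bit = 1)
Discarding the end carry: 00011000110
Decimal check:
  01001110111 = 512 + 64 + 32 + 16 + 4 + 2 + 1 = 631
  00110110001 = 256 + 128 + 32 + 16 + 1 = 433
  631 - 433 = 198, and 00011000110 = 128 + 64 + 4 + 2 = 198 ✓



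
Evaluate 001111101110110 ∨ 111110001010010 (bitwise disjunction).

OR: 1 when either bit is 1
  001111101110110
| 111110001010010
-----------------
  111111101110110
Decimal: 8054 | 31826 = 32630



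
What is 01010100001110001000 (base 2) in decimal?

Sum of powers of 2 for each 1-bit:
2^3 + 2^7 + 2^8 + 2^9 + 2^14 + 2^16 + 2^18
= 8 + 128 + 256 + 512 + 16384 + 65536 + 262144
= 344968



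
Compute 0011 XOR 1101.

XOR: 1 when bits differ
  0011
^ 1101
------
  1110
Decimal: 3 ^ 13 = 14



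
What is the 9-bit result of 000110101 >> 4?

Original: 000110101 (decimal 53)
Shift right by 4 positions
Drop the 4 low bits; fill with zeros on the left
Result: 000000011 (decimal 3)
Equivalent: 53 >> 4 = 53 ÷ 2^4 = 3



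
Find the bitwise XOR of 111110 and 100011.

XOR: 1 when bits differ
  111110
^ 100011
--------
  011101
Decimal: 62 ^ 35 = 29



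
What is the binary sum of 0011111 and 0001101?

Add column by column from the right: bit + bit + carry-in; write the sum mod 2, carry 1 when the sum is 2 or 3.
carry:  0111110
        0011111
+       0001101
---------------
       00101100
(the carry out of the leftmost column, 0, becomes the leading bit)
Decimal check:
  0011111 = 16 + 8 + 4 + 2 + 1 = 31
  0001101 = 8 + 4 + 1 = 13
  31 + 13 = 44, and 00101100 = 32 + 8 + 4 = 44 ✓



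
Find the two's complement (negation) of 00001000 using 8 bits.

Original: 00001000
Step 1 - Invert all bits: 11110111
Step 2 - Add 1: 11111000
Verification: 00001000 + 11111000 = 100000000; discarding the end carry (carry out of the top bit) leaves the 8-bit value 00000000, as required for x + (-x)



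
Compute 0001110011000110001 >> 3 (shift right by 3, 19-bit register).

Original: 0001110011000110001 (decimal 58929)
Shift right by 3 positions
Drop the 3 low bits; fill with zeros on the left
Result: 0000001110011000110 (decimal 7366)
Equivalent: 58929 >> 3 = 58929 ÷ 2^3 = 7366



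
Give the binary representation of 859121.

Using repeated division by 2:
859121 ÷ 2 = 429560 remainder 1
429560 ÷ 2 = 214780 remainder 0
214780 ÷ 2 = 107390 remainder 0
107390 ÷ 2 = 53695 remainder 0
53695 ÷ 2 = 26847 remainder 1
26847 ÷ 2 = 13423 remainder 1
13423 ÷ 2 = 6711 remainder 1
6711 ÷ 2 = 3355 remainder 1
3355 ÷ 2 = 1677 remainder 1
1677 ÷ 2 = 838 remainder 1
838 ÷ 2 = 419 remainder 0
419 ÷ 2 = 209 remainder 1
209 ÷ 2 = 104 remainder 1
104 ÷ 2 = 52 remainder 0
52 ÷ 2 = 26 remainder 0
26 ÷ 2 = 13 remainder 0
13 ÷ 2 = 6 remainder 1
6 ÷ 2 = 3 remainder 0
3 ÷ 2 = 1 remainder 1
1 ÷ 2 = 0 remainder 1
Reading remainders bottom to top: 11010001101111110001



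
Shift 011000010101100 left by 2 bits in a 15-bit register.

Original: 011000010101100 (decimal 12460)
Shift left by 2 positions
Append 2 zeros on the right and drop the 2 high bits that overflow the 15-bit width
Result: 100001010110000 (decimal 17072)
Equivalent: 12460 << 2 = 12460 × 2^2 = 49840, truncated to 15 bits = 17072



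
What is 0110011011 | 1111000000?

OR: 1 when either bit is 1
  0110011011
| 1111000000
------------
  1111011011
Decimal: 411 | 960 = 987



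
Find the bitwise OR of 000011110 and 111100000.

OR: 1 when either bit is 1
  000011110
| 111100000
-----------
  111111110
Decimal: 30 | 480 = 510



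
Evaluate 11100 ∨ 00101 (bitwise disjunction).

OR: 1 when either bit is 1
  11100
| 00101
-------
  11101
Decimal: 28 | 5 = 29



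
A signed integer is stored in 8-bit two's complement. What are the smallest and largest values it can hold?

For 8-bit two's complement:
Minimum: -2^7 = -128
Maximum: 2^7 - 1 = 127



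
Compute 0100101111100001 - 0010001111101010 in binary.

Method 1 - Direct subtraction (column by column from the right: bit − bit − borrow-in; if negative, add 2 and borrow 1 from the next column):
borrow: 0100111111111100
        0100101111100001
-       0010001111101010
------------------------
        0010011111110111

Method 2 - Add two's complement:
Two's complement of 0010001111101010: invert → 1101110000010101, add 1 → 1101110000010110
  0100101111100001
+ 1101110000010110
------------------
 10010011111110111  (end carry out of the top bit = 1)
Discarding the end carry: 0010011111110111
Decimal check:
  0100101111100001 = 16384 + 2048 + 512 + 256 + 128 + 64 + 32 + 1 = 19425
  0010001111101010 = 8192 + 512 + 256 + 128 + 64 + 32 + 8 + 2 = 9194
  19425 - 9194 = 10231, and 0010011111110111 = 8192 + 1024 + 512 + 256 + 128 + 64 + 32 + 16 + 4 + 2 + 1 = 10231 ✓



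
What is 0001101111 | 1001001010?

OR: 1 when either bit is 1
  0001101111
| 1001001010
------------
  1001101111
Decimal: 111 | 586 = 623



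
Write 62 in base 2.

Using repeated division by 2:
62 ÷ 2 = 31 remainder 0
31 ÷ 2 = 15 remainder 1
15 ÷ 2 = 7 remainder 1
7 ÷ 2 = 3 remainder 1
3 ÷ 2 = 1 remainder 1
1 ÷ 2 = 0 remainder 1
Reading remainders bottom to top: 111110



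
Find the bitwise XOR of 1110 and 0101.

XOR: 1 when bits differ
  1110
^ 0101
------
  1011
Decimal: 14 ^ 5 = 11



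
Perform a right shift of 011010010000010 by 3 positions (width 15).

Original: 011010010000010 (decimal 13442)
Shift right by 3 positions
Drop the 3 low bits; fill with zeros on the left
Result: 000011010010000 (decimal 1680)
Equivalent: 13442 >> 3 = 13442 ÷ 2^3 = 1680



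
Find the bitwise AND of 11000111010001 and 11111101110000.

AND: 1 only when both bits are 1
  11000111010001
& 11111101110000
----------------
  11000101010000
Decimal: 12753 & 16240 = 12624



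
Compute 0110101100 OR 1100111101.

OR: 1 when either bit is 1
  0110101100
| 1100111101
------------
  1110111101
Decimal: 428 | 829 = 957



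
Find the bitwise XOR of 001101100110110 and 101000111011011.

XOR: 1 when bits differ
  001101100110110
^ 101000111011011
-----------------
  100101011101101
Decimal: 6966 ^ 20955 = 19181



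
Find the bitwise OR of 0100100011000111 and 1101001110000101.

OR: 1 when either bit is 1
  0100100011000111
| 1101001110000101
------------------
  1101101111000111
Decimal: 18631 | 54149 = 56263



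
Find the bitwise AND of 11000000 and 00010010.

AND: 1 only when both bits are 1
  11000000
& 00010010
----------
  00000000
Decimal: 192 & 18 = 0



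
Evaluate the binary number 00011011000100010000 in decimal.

Sum of powers of 2 for each 1-bit:
2^4 + 2^8 + 2^12 + 2^13 + 2^15 + 2^16
= 16 + 256 + 4096 + 8192 + 32768 + 65536
= 110864



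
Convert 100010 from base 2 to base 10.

Sum of powers of 2 for each 1-bit:
2^1 + 2^5
= 2 + 32
= 34



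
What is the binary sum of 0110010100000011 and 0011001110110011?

Add column by column from the right: bit + bit + carry-in; write the sum mod 2, carry 1 when the sum is 2 or 3.
carry:  1100111000000110
        0110010100000011
+       0011001110110011
------------------------
       01001100010110110
(the carry out of the leftmost column, 0, becomes the leading bit)
Decimal check:
  0110010100000011 = 16384 + 8192 + 1024 + 256 + 2 + 1 = 25859
  0011001110110011 = 8192 + 4096 + 512 + 256 + 128 + 32 + 16 + 2 + 1 = 13235
  25859 + 13235 = 39094, and 01001100010110110 = 32768 + 4096 + 2048 + 128 + 32 + 16 + 4 + 2 = 39094 ✓



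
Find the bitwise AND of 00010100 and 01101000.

AND: 1 only when both bits are 1
  00010100
& 01101000
----------
  00000000
Decimal: 20 & 104 = 0



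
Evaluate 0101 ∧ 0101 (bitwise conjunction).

AND: 1 only when both bits are 1
  0101
& 0101
------
  0101
Decimal: 5 & 5 = 5



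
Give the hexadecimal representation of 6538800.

Using repeated division by 16 (digits 10–15 are A–F):
6538800 ÷ 16 = 408675 remainder 0
408675 ÷ 16 = 25542 remainder 3
25542 ÷ 16 = 1596 remainder 6
1596 ÷ 16 = 99 remainder 12 (C)
99 ÷ 16 = 6 remainder 3
6 ÷ 16 = 0 remainder 6
Reading remainders bottom to top: 63C630



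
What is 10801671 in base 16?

Using repeated division by 16 (digits 10–15 are A–F):
10801671 ÷ 16 = 675104 remainder 7
675104 ÷ 16 = 42194 remainder 0
42194 ÷ 16 = 2637 remainder 2
2637 ÷ 16 = 164 remainder 13 (D)
164 ÷ 16 = 10 remainder 4
10 ÷ 16 = 0 remainder 10 (A)
Reading remainders bottom to top: A4D207



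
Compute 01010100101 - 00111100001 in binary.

Method 1 - Direct subtraction (column by column from the right: bit − bit − borrow-in; if negative, add 2 and borrow 1 from the next column):
borrow: 01110000000
        01010100101
-       00111100001
-------------------
        00011000100

Method 2 - Add two's complement:
Two's complement of 00111100001: invert → 11000011110, add 1 → 11000011111
  01010100101
+ 11000011111
-------------
 100011000100  (end carry out of the top bit = 1)
Discarding the end carry: 00011000100
Decimal check:
  01010100101 = 512 + 128 + 32 + 4 + 1 = 677
  00111100001 = 256 + 128 + 64 + 32 + 1 = 481
  677 - 481 = 196, and 00011000100 = 128 + 64 + 4 = 196 ✓



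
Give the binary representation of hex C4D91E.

Convert each hex digit to 4 bits:
  C = 1100
  4 = 0100
  D = 1101
  9 = 1001
  1 = 0001
  E = 1110
Concatenate: 110001001101100100011110



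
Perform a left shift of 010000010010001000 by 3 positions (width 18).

Original: 010000010010001000 (decimal 66696)
Shift left by 3 positions
Append 3 zeros on the right and drop the 3 high bits that overflow the 18-bit width
Result: 000010010001000000 (decimal 9280)
Equivalent: 66696 << 3 = 66696 × 2^3 = 533568, truncated to 18 bits = 9280



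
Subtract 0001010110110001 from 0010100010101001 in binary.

Method 1 - Direct subtraction (column by column from the right: bit − bit − borrow-in; if negative, add 2 and borrow 1 from the next column):
borrow: 0010111111100000
        0010100010101001
-       0001010110110001
------------------------
        0001001011111000

Method 2 - Add two's complement:
Two's complement of 0001010110110001: invert → 1110101001001110, add 1 → 1110101001001111
  0010100010101001
+ 1110101001001111
------------------
 10001001011111000  (end carry out of the top bit = 1)
Discarding the end carry: 0001001011111000
Decimal check:
  0010100010101001 = 8192 + 2048 + 128 + 32 + 8 + 1 = 10409
  0001010110110001 = 4096 + 1024 + 256 + 128 + 32 + 16 + 1 = 5553
  10409 - 5553 = 4856, and 0001001011111000 = 4096 + 512 + 128 + 64 + 32 + 16 + 8 = 4856 ✓



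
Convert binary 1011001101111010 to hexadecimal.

Group into 4-bit nibbles from right:
  1011 = B
  0011 = 3
  0111 = 7
  1010 = A
Result: B37A



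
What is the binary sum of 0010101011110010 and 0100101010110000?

Add column by column from the right: bit + bit + carry-in; write the sum mod 2, carry 1 when the sum is 2 or 3.
carry:  0001010111100000
        0010101011110010
+       0100101010110000
------------------------
       00111010110100010
(the carry out of the leftmost column, 0, becomes the leading bit)
Decimal check:
  0010101011110010 = 8192 + 2048 + 512 + 128 + 64 + 32 + 16 + 2 = 10994
  0100101010110000 = 16384 + 2048 + 512 + 128 + 32 + 16 = 19120
  10994 + 19120 = 30114, and 00111010110100010 = 16384 + 8192 + 4096 + 1024 + 256 + 128 + 32 + 2 = 30114 ✓



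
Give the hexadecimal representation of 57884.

Using repeated division by 16 (digits 10–15 are A–F):
57884 ÷ 16 = 3617 remainder 12 (C)
3617 ÷ 16 = 226 remainder 1
226 ÷ 16 = 14 remainder 2
14 ÷ 16 = 0 remainder 14 (E)
Reading remainders bottom to top: E21C



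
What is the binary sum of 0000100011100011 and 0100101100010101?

Add column by column from the right: bit + bit + carry-in; write the sum mod 2, carry 1 when the sum is 2 or 3.
carry:  0001000000001110
        0000100011100011
+       0100101100010101
------------------------
       00101001111111000
(the carry out of the leftmost column, 0, becomes the leading bit)
Decimal check:
  0000100011100011 = 2048 + 128 + 64 + 32 + 2 + 1 = 2275
  0100101100010101 = 16384 + 2048 + 512 + 256 + 16 + 4 + 1 = 19221
  2275 + 19221 = 21496, and 00101001111111000 = 16384 + 4096 + 512 + 256 + 128 + 64 + 32 + 16 + 8 = 21496 ✓



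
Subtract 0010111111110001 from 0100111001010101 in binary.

Method 1 - Direct subtraction (column by column from the right: bit − bit − borrow-in; if negative, add 2 and borrow 1 from the next column):
borrow: 0111111111000000
        0100111001010101
-       0010111111110001
------------------------
        0001111001100100

Method 2 - Add two's complement:
Two's complement of 0010111111110001: invert → 1101000000001110, add 1 → 1101000000001111
  0100111001010101
+ 1101000000001111
------------------
 10001111001100100  (end carry out of the top bit = 1)
Discarding the end carry: 0001111001100100
Decimal check:
  0100111001010101 = 16384 + 2048 + 1024 + 512 + 64 + 16 + 4 + 1 = 20053
  0010111111110001 = 8192 + 2048 + 1024 + 512 + 256 + 128 + 64 + 32 + 16 + 1 = 12273
  20053 - 12273 = 7780, and 0001111001100100 = 4096 + 2048 + 1024 + 512 + 64 + 32 + 4 = 7780 ✓



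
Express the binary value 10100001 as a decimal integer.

Sum of powers of 2 for each 1-bit:
2^0 + 2^5 + 2^7
= 1 + 32 + 128
= 161



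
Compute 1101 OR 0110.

OR: 1 when either bit is 1
  1101
| 0110
------
  1111
Decimal: 13 | 6 = 15



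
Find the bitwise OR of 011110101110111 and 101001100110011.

OR: 1 when either bit is 1
  011110101110111
| 101001100110011
-----------------
  111111101110111
Decimal: 15735 | 21299 = 32631



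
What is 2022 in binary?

Using repeated division by 2:
2022 ÷ 2 = 1011 remainder 0
1011 ÷ 2 = 505 remainder 1
505 ÷ 2 = 252 remainder 1
252 ÷ 2 = 126 remainder 0
126 ÷ 2 = 63 remainder 0
63 ÷ 2 = 31 remainder 1
31 ÷ 2 = 15 remainder 1
15 ÷ 2 = 7 remainder 1
7 ÷ 2 = 3 remainder 1
3 ÷ 2 = 1 remainder 1
1 ÷ 2 = 0 remainder 1
Reading remainders bottom to top: 11111100110



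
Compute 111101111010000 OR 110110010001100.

OR: 1 when either bit is 1
  111101111010000
| 110110010001100
-----------------
  111111111011100
Decimal: 31696 | 27788 = 32732



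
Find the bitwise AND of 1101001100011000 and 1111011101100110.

AND: 1 only when both bits are 1
  1101001100011000
& 1111011101100110
------------------
  1101001100000000
Decimal: 54040 & 63334 = 54016



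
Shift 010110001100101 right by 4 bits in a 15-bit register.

Original: 010110001100101 (decimal 11365)
Shift right by 4 positions
Drop the 4 low bits; fill with zeros on the left
Result: 000001011000110 (decimal 710)
Equivalent: 11365 >> 4 = 11365 ÷ 2^4 = 710



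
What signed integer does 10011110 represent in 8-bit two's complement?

Binary: 10011110
Sign bit: 1 (negative)
Invert: 01100001
Add 1:  01100010
Magnitude: 01100010 = 64 + 32 + 2 = 98
Value: -98



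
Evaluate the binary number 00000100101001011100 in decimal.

Sum of powers of 2 for each 1-bit:
2^2 + 2^3 + 2^4 + 2^6 + 2^9 + 2^11 + 2^14
= 4 + 8 + 16 + 64 + 512 + 2048 + 16384
= 19036



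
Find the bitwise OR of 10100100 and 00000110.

OR: 1 when either bit is 1
  10100100
| 00000110
----------
  10100110
Decimal: 164 | 6 = 166



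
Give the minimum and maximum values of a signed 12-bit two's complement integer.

For 12-bit two's complement:
Minimum: -2^11 = -2048
Maximum: 2^11 - 1 = 2047



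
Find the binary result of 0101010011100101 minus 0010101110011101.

Method 1 - Direct subtraction (column by column from the right: bit − bit − borrow-in; if negative, add 2 and borrow 1 from the next column):
borrow: 0101011000110000
        0101010011100101
-       0010101110011101
------------------------
        0010100101001000

Method 2 - Add two's complement:
Two's complement of 0010101110011101: invert → 1101010001100010, add 1 → 1101010001100011
  0101010011100101
+ 1101010001100011
------------------
 10010100101001000  (end carry out of the top bit = 1)
Discarding the end carry: 0010100101001000
Decimal check:
  0101010011100101 = 16384 + 4096 + 1024 + 128 + 64 + 32 + 4 + 1 = 21733
  0010101110011101 = 8192 + 2048 + 512 + 256 + 128 + 16 + 8 + 4 + 1 = 11165
  21733 - 11165 = 10568, and 0010100101001000 = 8192 + 2048 + 256 + 64 + 8 = 10568 ✓



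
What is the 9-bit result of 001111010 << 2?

Original: 001111010 (decimal 122)
Shift left by 2 positions
Append 2 zeros on the right
Result: 111101000 (decimal 488)
Equivalent: 122 << 2 = 122 × 2^2 = 488



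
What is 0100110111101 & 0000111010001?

AND: 1 only when both bits are 1
  0100110111101
& 0000111010001
---------------
  0000110010001
Decimal: 2493 & 465 = 401



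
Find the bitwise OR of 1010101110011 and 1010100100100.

OR: 1 when either bit is 1
  1010101110011
| 1010100100100
---------------
  1010101110111
Decimal: 5491 | 5412 = 5495



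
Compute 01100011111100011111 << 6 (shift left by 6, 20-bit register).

Original: 01100011111100011111 (decimal 409375)
Shift left by 6 positions
Append 6 zeros on the right and drop the 6 high bits that overflow the 20-bit width
Result: 11111100011111000000 (decimal 1034176)
Equivalent: 409375 << 6 = 409375 × 2^6 = 26200000, truncated to 20 bits = 1034176



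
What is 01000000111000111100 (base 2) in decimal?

Sum of powers of 2 for each 1-bit:
2^2 + 2^3 + 2^4 + 2^5 + 2^9 + 2^10 + 2^11 + 2^18
= 4 + 8 + 16 + 32 + 512 + 1024 + 2048 + 262144
= 265788



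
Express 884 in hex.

Using repeated division by 16 (digits 10–15 are A–F):
884 ÷ 16 = 55 remainder 4
55 ÷ 16 = 3 remainder 7
3 ÷ 16 = 0 remainder 3
Reading remainders bottom to top: 374



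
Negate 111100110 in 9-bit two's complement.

Original (sign bit 1, negative): 111100110
Step 1 - Invert all bits: 000011001
Step 2 - Add 1: 000011010
Verification: 111100110 + 000011010 = 1000000000; discarding the end carry (carry out of the top bit) leaves the 9-bit value 000000000, as required for x + (-x)



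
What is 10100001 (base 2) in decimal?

Sum of powers of 2 for each 1-bit:
2^0 + 2^5 + 2^7
= 1 + 32 + 128
= 161



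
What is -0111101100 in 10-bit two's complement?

Original: 0111101100
Step 1 - Invert all bits: 1000010011
Step 2 - Add 1: 1000010100
Verification: 0111101100 + 1000010100 = 10000000000; discarding the end carry (carry out of the top bit) leaves the 10-bit value 0000000000, as required for x + (-x)



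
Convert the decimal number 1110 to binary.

Using repeated division by 2:
1110 ÷ 2 = 555 remainder 0
555 ÷ 2 = 277 remainder 1
277 ÷ 2 = 138 remainder 1
138 ÷ 2 = 69 remainder 0
69 ÷ 2 = 34 remainder 1
34 ÷ 2 = 17 remainder 0
17 ÷ 2 = 8 remainder 1
8 ÷ 2 = 4 remainder 0
4 ÷ 2 = 2 remainder 0
2 ÷ 2 = 1 remainder 0
1 ÷ 2 = 0 remainder 1
Reading remainders bottom to top: 10001010110



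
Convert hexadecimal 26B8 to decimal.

Expand by place value (powers of 16):
Digit values: B = 11
26B8 = 2 × 16^3 + 6 × 16^2 + 11 × 16^1 + 8 × 16^0
= 2 × 4096 + 6 × 256 + 11 × 16 + 8 × 1
= 8192 + 1536 + 176 + 8
= 9912



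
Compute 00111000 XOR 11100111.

XOR: 1 when bits differ
  00111000
^ 11100111
----------
  11011111
Decimal: 56 ^ 231 = 223



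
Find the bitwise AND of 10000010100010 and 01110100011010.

AND: 1 only when both bits are 1
  10000010100010
& 01110100011010
----------------
  00000000000010
Decimal: 8354 & 7450 = 2



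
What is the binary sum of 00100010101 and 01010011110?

Add column by column from the right: bit + bit + carry-in; write the sum mod 2, carry 1 when the sum is 2 or 3.
carry:  00000111000
        00100010101
+       01010011110
-------------------
       001110110011
(the carry out of the leftmost column, 0, becomes the leading bit)
Decimal check:
  00100010101 = 256 + 16 + 4 + 1 = 277
  01010011110 = 512 + 128 + 16 + 8 + 4 + 2 = 670
  277 + 670 = 947, and 001110110011 = 512 + 256 + 128 + 32 + 16 + 2 + 1 = 947 ✓



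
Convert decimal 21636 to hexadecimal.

Using repeated division by 16 (digits 10–15 are A–F):
21636 ÷ 16 = 1352 remainder 4
1352 ÷ 16 = 84 remainder 8
84 ÷ 16 = 5 remainder 4
5 ÷ 16 = 0 remainder 5
Reading remainders bottom to top: 5484



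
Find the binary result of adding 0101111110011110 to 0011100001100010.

Add column by column from the right: bit + bit + carry-in; write the sum mod 2, carry 1 when the sum is 2 or 3.
carry:  1111111111111100
        0101111110011110
+       0011100001100010
------------------------
       01001100000000000
(the carry out of the leftmost column, 0, becomes the leading bit)
Decimal check:
  0101111110011110 = 16384 + 4096 + 2048 + 1024 + 512 + 256 + 128 + 16 + 8 + 4 + 2 = 24478
  0011100001100010 = 8192 + 4096 + 2048 + 64 + 32 + 2 = 14434
  24478 + 14434 = 38912, and 01001100000000000 = 32768 + 4096 + 2048 = 38912 ✓



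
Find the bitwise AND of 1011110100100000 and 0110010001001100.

AND: 1 only when both bits are 1
  1011110100100000
& 0110010001001100
------------------
  0010010000000000
Decimal: 48416 & 25676 = 9216



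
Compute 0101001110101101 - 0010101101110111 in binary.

Method 1 - Direct subtraction (column by column from the right: bit − bit − borrow-in; if negative, add 2 and borrow 1 from the next column):
borrow: 0101000011101100
        0101001110101101
-       0010101101110111
------------------------
        0010100000110110

Method 2 - Add two's complement:
Two's complement of 0010101101110111: invert → 1101010010001000, add 1 → 1101010010001001
  0101001110101101
+ 1101010010001001
------------------
 10010100000110110  (end carry out of the top bit = 1)
Discarding the end carry: 0010100000110110
Decimal check:
  0101001110101101 = 16384 + 4096 + 512 + 256 + 128 + 32 + 8 + 4 + 1 = 21421
  0010101101110111 = 8192 + 2048 + 512 + 256 + 64 + 32 + 16 + 4 + 2 + 1 = 11127
  21421 - 11127 = 10294, and 0010100000110110 = 8192 + 2048 + 32 + 16 + 4 + 2 = 10294 ✓



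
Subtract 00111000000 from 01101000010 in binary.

Method 1 - Direct subtraction (column by column from the right: bit − bit − borrow-in; if negative, add 2 and borrow 1 from the next column):
borrow: 01100000000
        01101000010
-       00111000000
-------------------
        00110000010

Method 2 - Add two's complement:
Two's complement of 00111000000: invert → 11000111111, add 1 → 11001000000
  01101000010
+ 11001000000
-------------
 100110000010  (end carry out of the top bit = 1)
Discarding the end carry: 00110000010
Decimal check:
  01101000010 = 512 + 256 + 64 + 2 = 834
  00111000000 = 256 + 128 + 64 = 448
  834 - 448 = 386, and 00110000010 = 256 + 128 + 2 = 386 ✓



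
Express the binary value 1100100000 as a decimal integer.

Sum of powers of 2 for each 1-bit:
2^5 + 2^8 + 2^9
= 32 + 256 + 512
= 800



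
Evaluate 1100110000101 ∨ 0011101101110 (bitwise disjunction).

OR: 1 when either bit is 1
  1100110000101
| 0011101101110
---------------
  1111111101111
Decimal: 6533 | 1902 = 8175



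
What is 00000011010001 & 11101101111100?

AND: 1 only when both bits are 1
  00000011010001
& 11101101111100
----------------
  00000001010000
Decimal: 209 & 15228 = 80



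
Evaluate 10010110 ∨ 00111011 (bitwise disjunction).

OR: 1 when either bit is 1
  10010110
| 00111011
----------
  10111111
Decimal: 150 | 59 = 191



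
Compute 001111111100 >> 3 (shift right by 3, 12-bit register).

Original: 001111111100 (decimal 1020)
Shift right by 3 positions
Drop the 3 low bits; fill with zeros on the left
Result: 000001111111 (decimal 127)
Equivalent: 1020 >> 3 = 1020 ÷ 2^3 = 127



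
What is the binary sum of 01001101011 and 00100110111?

Add column by column from the right: bit + bit + carry-in; write the sum mod 2, carry 1 when the sum is 2 or 3.
carry:  00011111110
        01001101011
+       00100110111
-------------------
       001110100010
(the carry out of the leftmost column, 0, becomes the leading bit)
Decimal check:
  01001101011 = 512 + 64 + 32 + 8 + 2 + 1 = 619
  00100110111 = 256 + 32 + 16 + 4 + 2 + 1 = 311
  619 + 311 = 930, and 001110100010 = 512 + 256 + 128 + 32 + 2 = 930 ✓



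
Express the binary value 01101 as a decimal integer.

Sum of powers of 2 for each 1-bit:
2^0 + 2^2 + 2^3
= 1 + 4 + 8
= 13



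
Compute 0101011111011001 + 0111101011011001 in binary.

Add column by column from the right: bit + bit + carry-in; write the sum mod 2, carry 1 when the sum is 2 or 3.
carry:  1111111110110010
        0101011111011001
+       0111101011011001
------------------------
       01101001010110010
(the carry out of the leftmost column, 0, becomes the leading bit)
Decimal check:
  0101011111011001 = 16384 + 4096 + 1024 + 512 + 256 + 128 + 64 + 16 + 8 + 1 = 22489
  0111101011011001 = 16384 + 8192 + 4096 + 2048 + 512 + 128 + 64 + 16 + 8 + 1 = 31449
  22489 + 31449 = 53938, and 01101001010110010 = 32768 + 16384 + 4096 + 512 + 128 + 32 + 16 + 2 = 53938 ✓



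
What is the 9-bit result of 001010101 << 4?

Original: 001010101 (decimal 85)
Shift left by 4 positions
Append 4 zeros on the right and drop the 4 high bits that overflow the 9-bit width
Result: 101010000 (decimal 336)
Equivalent: 85 << 4 = 85 × 2^4 = 1360, truncated to 9 bits = 336



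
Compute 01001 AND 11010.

AND: 1 only when both bits are 1
  01001
& 11010
-------
  01000
Decimal: 9 & 26 = 8



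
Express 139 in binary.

Using repeated division by 2:
139 ÷ 2 = 69 remainder 1
69 ÷ 2 = 34 remainder 1
34 ÷ 2 = 17 remainder 0
17 ÷ 2 = 8 remainder 1
8 ÷ 2 = 4 remainder 0
4 ÷ 2 = 2 remainder 0
2 ÷ 2 = 1 remainder 0
1 ÷ 2 = 0 remainder 1
Reading remainders bottom to top: 10001011



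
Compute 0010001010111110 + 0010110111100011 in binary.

Add column by column from the right: bit + bit + carry-in; write the sum mod 2, carry 1 when the sum is 2 or 3.
carry:  0101111111111100
        0010001010111110
+       0010110111100011
------------------------
       00101000010100001
(the carry out of the leftmost column, 0, becomes the leading bit)
Decimal check:
  0010001010111110 = 8192 + 512 + 128 + 32 + 16 + 8 + 4 + 2 = 8894
  0010110111100011 = 8192 + 2048 + 1024 + 256 + 128 + 64 + 32 + 2 + 1 = 11747
  8894 + 11747 = 20641, and 00101000010100001 = 16384 + 4096 + 128 + 32 + 1 = 20641 ✓



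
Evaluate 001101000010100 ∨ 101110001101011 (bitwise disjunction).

OR: 1 when either bit is 1
  001101000010100
| 101110001101011
-----------------
  101111001111111
Decimal: 6676 | 23659 = 24191



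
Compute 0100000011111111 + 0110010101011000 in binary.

Add column by column from the right: bit + bit + carry-in; write the sum mod 2, carry 1 when the sum is 2 or 3.
carry:  1000001111110000
        0100000011111111
+       0110010101011000
------------------------
       01010011001010111
(the carry out of the leftmost column, 0, becomes the leading bit)
Decimal check:
  0100000011111111 = 16384 + 128 + 64 + 32 + 16 + 8 + 4 + 2 + 1 = 16639
  0110010101011000 = 16384 + 8192 + 1024 + 256 + 64 + 16 + 8 = 25944
  16639 + 25944 = 42583, and 01010011001010111 = 32768 + 8192 + 1024 + 512 + 64 + 16 + 4 + 2 + 1 = 42583 ✓



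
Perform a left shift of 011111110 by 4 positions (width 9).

Original: 011111110 (decimal 254)
Shift left by 4 positions
Append 4 zeros on the right and drop the 4 high bits that overflow the 9-bit width
Result: 111100000 (decimal 480)
Equivalent: 254 << 4 = 254 × 2^4 = 4064, truncated to 9 bits = 480



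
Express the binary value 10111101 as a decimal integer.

Sum of powers of 2 for each 1-bit:
2^0 + 2^2 + 2^3 + 2^4 + 2^5 + 2^7
= 1 + 4 + 8 + 16 + 32 + 128
= 189



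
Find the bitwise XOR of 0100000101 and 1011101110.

XOR: 1 when bits differ
  0100000101
^ 1011101110
------------
  1111101011
Decimal: 261 ^ 750 = 1003



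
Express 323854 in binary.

Using repeated division by 2:
323854 ÷ 2 = 161927 remainder 0
161927 ÷ 2 = 80963 remainder 1
80963 ÷ 2 = 40481 remainder 1
40481 ÷ 2 = 20240 remainder 1
20240 ÷ 2 = 10120 remainder 0
10120 ÷ 2 = 5060 remainder 0
5060 ÷ 2 = 2530 remainder 0
2530 ÷ 2 = 1265 remainder 0
1265 ÷ 2 = 632 remainder 1
632 ÷ 2 = 316 remainder 0
316 ÷ 2 = 158 remainder 0
158 ÷ 2 = 79 remainder 0
79 ÷ 2 = 39 remainder 1
39 ÷ 2 = 19 remainder 1
19 ÷ 2 = 9 remainder 1
9 ÷ 2 = 4 remainder 1
4 ÷ 2 = 2 remainder 0
2 ÷ 2 = 1 remainder 0
1 ÷ 2 = 0 remainder 1
Reading remainders bottom to top: 1001111000100001110



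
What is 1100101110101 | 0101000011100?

OR: 1 when either bit is 1
  1100101110101
| 0101000011100
---------------
  1101101111101
Decimal: 6517 | 2588 = 7037



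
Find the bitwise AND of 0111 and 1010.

AND: 1 only when both bits are 1
  0111
& 1010
------
  0010
Decimal: 7 & 10 = 2



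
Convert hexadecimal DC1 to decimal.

Expand by place value (powers of 16):
Digit values: D = 13, C = 12
DC1 = 13 × 16^2 + 12 × 16^1 + 1 × 16^0
= 13 × 256 + 12 × 16 + 1 × 1
= 3328 + 192 + 1
= 3521



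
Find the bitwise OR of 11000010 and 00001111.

OR: 1 when either bit is 1
  11000010
| 00001111
----------
  11001111
Decimal: 194 | 15 = 207



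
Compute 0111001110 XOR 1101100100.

XOR: 1 when bits differ
  0111001110
^ 1101100100
------------
  1010101010
Decimal: 462 ^ 868 = 682



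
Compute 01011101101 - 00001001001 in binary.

Method 1 - Direct subtraction (column by column from the right: bit − bit − borrow-in; if negative, add 2 and borrow 1 from the next column):
borrow: 00000000000
        01011101101
-       00001001001
-------------------
        01010100100

Method 2 - Add two's complement:
Two's complement of 00001001001: invert → 11110110110, add 1 → 11110110111
  01011101101
+ 11110110111
-------------
 101010100100  (end carry out of the top bit = 1)
Discarding the end carry: 01010100100
Decimal check:
  01011101101 = 512 + 128 + 64 + 32 + 8 + 4 + 1 = 749
  00001001001 = 64 + 8 + 1 = 73
  749 - 73 = 676, and 01010100100 = 512 + 128 + 32 + 4 = 676 ✓



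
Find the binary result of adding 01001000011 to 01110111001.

Add column by column from the right: bit + bit + carry-in; write the sum mod 2, carry 1 when the sum is 2 or 3.
carry:  10000000110
        01001000011
+       01110111001
-------------------
       010111111100
(the carry out of the leftmost column, 0, becomes the leading bit)
Decimal check:
  01001000011 = 512 + 64 + 2 + 1 = 579
  01110111001 = 512 + 256 + 128 + 32 + 16 + 8 + 1 = 953
  579 + 953 = 1532, and 010111111100 = 1024 + 256 + 128 + 64 + 32 + 16 + 8 + 4 = 1532 ✓



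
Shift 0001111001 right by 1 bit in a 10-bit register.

Original: 0001111001 (decimal 121)
Shift right by 1 position
Drop the 1 low bit; fill with zero on the left
Result: 0000111100 (decimal 60)
Equivalent: 121 >> 1 = 121 ÷ 2^1 = 60



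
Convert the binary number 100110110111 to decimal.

Sum of powers of 2 for each 1-bit:
2^0 + 2^1 + 2^2 + 2^4 + 2^5 + 2^7 + 2^8 + 2^11
= 1 + 2 + 4 + 16 + 32 + 128 + 256 + 2048
= 2487



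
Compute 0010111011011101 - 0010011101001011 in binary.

Method 1 - Direct subtraction (column by column from the right: bit − bit − borrow-in; if negative, add 2 and borrow 1 from the next column):
borrow: 0000111000000100
        0010111011011101
-       0010011101001011
------------------------
        0000011110010010

Method 2 - Add two's complement:
Two's complement of 0010011101001011: invert → 1101100010110100, add 1 → 1101100010110101
  0010111011011101
+ 1101100010110101
------------------
 10000011110010010  (end carry out of the top bit = 1)
Discarding the end carry: 0000011110010010
Decimal check:
  0010111011011101 = 8192 + 2048 + 1024 + 512 + 128 + 64 + 16 + 8 + 4 + 1 = 11997
  0010011101001011 = 8192 + 1024 + 512 + 256 + 64 + 8 + 2 + 1 = 10059
  11997 - 10059 = 1938, and 0000011110010010 = 1024 + 512 + 256 + 128 + 16 + 2 = 1938 ✓



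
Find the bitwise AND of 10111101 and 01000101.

AND: 1 only when both bits are 1
  10111101
& 01000101
----------
  00000101
Decimal: 189 & 69 = 5



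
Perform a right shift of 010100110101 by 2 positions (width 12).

Original: 010100110101 (decimal 1333)
Shift right by 2 positions
Drop the 2 low bits; fill with zeros on the left
Result: 000101001101 (decimal 333)
Equivalent: 1333 >> 2 = 1333 ÷ 2^2 = 333



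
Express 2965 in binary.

Using repeated division by 2:
2965 ÷ 2 = 1482 remainder 1
1482 ÷ 2 = 741 remainder 0
741 ÷ 2 = 370 remainder 1
370 ÷ 2 = 185 remainder 0
185 ÷ 2 = 92 remainder 1
92 ÷ 2 = 46 remainder 0
46 ÷ 2 = 23 remainder 0
23 ÷ 2 = 11 remainder 1
11 ÷ 2 = 5 remainder 1
5 ÷ 2 = 2 remainder 1
2 ÷ 2 = 1 remainder 0
1 ÷ 2 = 0 remainder 1
Reading remainders bottom to top: 101110010101

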